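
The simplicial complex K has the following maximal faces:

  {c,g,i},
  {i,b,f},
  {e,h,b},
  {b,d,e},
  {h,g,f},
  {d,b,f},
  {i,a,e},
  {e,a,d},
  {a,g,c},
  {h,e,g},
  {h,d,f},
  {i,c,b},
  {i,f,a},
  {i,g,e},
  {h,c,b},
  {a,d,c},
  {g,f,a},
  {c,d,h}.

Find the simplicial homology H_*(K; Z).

We work with the vertex ordering a < b < c < d < e < f < g < h < i. The simplices of K, each written with vertices in increasing order, are:

  0-simplices (9): a, b, c, d, e, f, g, h, i
  1-simplices (27): ac, ad, ae, af, ag, ai, bc, bd, be, bf, bh, bi, cd, cg, ch, ci, de, df, dh, eg, eh, ei, fg, fh, fi, gh, gi
  2-simplices (18): acd, acg, ade, aei, afg, afi, bch, bci, bde, bdf, beh, bfi, cdh, cgi, dfh, egh, egi, fgh

so the chain groups are C_0 ≅ Z^9, C_1 ≅ Z^27, C_2 ≅ Z^18.

Boundary ∂_1: C_1 → C_0 maps an edge to its endpoints' difference, ∂[p,q] = q − p.
The 9×27 boundary matrix has rank 8 and Smith normal form diag(1,1,1,1,1,1,1,1).

Boundary ∂_2: C_2 → C_1 acts by ∂[p,q,r] = [q,r] − [p,r] + [p,q]. For instance
  ∂acg = cg − ag + ac,
  ∂bde = de − be + bd.
As a 27×18 matrix over Z this has rank 18, with invariant factors (1,1,1,1,1,1,1,1,1,1,1,1,1,1,1,1,1,2).

Reading off H_k = ker ∂_k / im ∂_{k+1}:

  H_0: rank C_0 − rank ∂_1 = 9 − 8 = 1, and the invariant factors of ∂_1 are all 1, so H_0 = Z.
  H_1: rank ker ∂_1 − rank ∂_2 = (27 − 8) − 18 = 1, and ∂_2 has invariant factor 2 > 1, so H_1 = Z × Z/2.
  H_2: rank ker ∂_2 − rank ∂_3 = (18 − 18) − 0 = 0, and there is no ∂_3, so H_2 = 0.

As a check, the Euler characteristic is 9 − 27 + 18 = 0, which agrees with 1 − 1 + 0 = 0.
(K is a triangulation of the Klein bottle.)

H_0 = Z,  H_1 = Z × Z/2,  H_2 = 0.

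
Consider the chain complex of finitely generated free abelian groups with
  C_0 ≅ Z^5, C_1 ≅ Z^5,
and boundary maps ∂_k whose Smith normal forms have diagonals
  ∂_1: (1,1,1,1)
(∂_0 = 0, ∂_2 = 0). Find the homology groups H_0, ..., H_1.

H_0 ≅ Z,  H_1 ≅ Z.

H_0: b_0 = 5 − 0 − 4 = 1; torsion from ∂_1 factors > 1: none. So H_0 ≅ Z.
H_1: b_1 = 5 − 4 − 0 = 1; torsion from ∂_2 factors > 1: none. So H_1 ≅ Z.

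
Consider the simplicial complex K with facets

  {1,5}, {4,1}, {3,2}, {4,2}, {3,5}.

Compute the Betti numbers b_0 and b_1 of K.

b_0 = 1, b_1 = 1.

K has 5 vertices, 5 edges.
rank ∂_0 = 0, rank ∂_1 = 4 ⇒ b_0 = 5 − 0 − 4 = 1; all invariant factors of ∂_1 are 1 so no torsion. So H_0 ≅ Z.
rank ∂_1 = 4, rank ∂_2 = 0 ⇒ b_1 = 5 − 4 − 0 = 1. So H_1 ≅ Z.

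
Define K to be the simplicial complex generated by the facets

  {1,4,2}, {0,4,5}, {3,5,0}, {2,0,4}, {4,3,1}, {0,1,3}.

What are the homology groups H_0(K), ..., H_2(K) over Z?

Take the total order 0 < 1 < 2 < 3 < 4 < 5 on the vertex set. Then K (dimension 2) consists of the simplices:

  0-simplices (6): [0], [1], [2], [3], [4], [5]
  1-simplices (12): [0,1], [0,2], [0,3], [0,4], [0,5], [1,2], [1,3], [1,4], [2,4], [3,4], [3,5], [4,5]
  2-simplices (6): [0,1,3], [0,2,4], [0,3,5], [0,4,5], [1,2,4], [1,3,4]

giving chain groups C_0 ≅ Z^6, C_1 ≅ Z^12, C_2 ≅ Z^6.

The boundary map ∂_1: C_1 → C_0 maps an edge to its endpoints' difference, ∂[p,q] = q − p. For instance
  ∂[3,5] = [5] − [3].
The resulting 6×12 matrix has rank 5, and its Smith normal form has invariant factors (1,1,1,1,1).

Boundary ∂_2: C_2 → C_1 sends each 2-simplex [p,q,r] to [q,r] − [p,r] + [p,q]. For instance
  ∂[0,3,5] = [3,5] − [0,5] + [0,3],
  ∂[1,3,4] = [3,4] − [1,4] + [1,3].
This gives a 12×6 integer matrix of rank 6; reducing to Smith normal form yields diagonal entries (1,1,1,1,1,1).

Now H_k = ker ∂_k / im ∂_{k+1}, so:

  H_0: rank C_0 − rank ∂_1 = 6 − 5 = 1, and the invariant factors of ∂_1 are all 1, so H_0 = Z.
  H_1: rank ker ∂_1 − rank ∂_2 = (12 − 5) − 6 = 1, and the invariant factors of ∂_2 are all 1, so H_1 = Z.
  H_2: rank ker ∂_2 − rank ∂_3 = (6 − 6) − 0 = 0, and there is no ∂_3, so H_2 = 0.

(K is a triangulation of the cylinder S^1 x I.)

H_0 ≅ Z,  H_1 ≅ Z,  H_2 = 0.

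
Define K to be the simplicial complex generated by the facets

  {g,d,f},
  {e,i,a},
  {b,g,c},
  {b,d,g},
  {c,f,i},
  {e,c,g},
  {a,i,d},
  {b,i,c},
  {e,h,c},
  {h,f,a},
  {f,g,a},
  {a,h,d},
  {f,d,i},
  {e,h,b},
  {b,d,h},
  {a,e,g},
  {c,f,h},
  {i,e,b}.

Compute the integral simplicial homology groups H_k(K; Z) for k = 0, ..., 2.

H_0 = Z,  H_1 = Z ⊕ Z/2,  H_2 = 0.

We work with the vertex ordering a < b < c < d < e < f < g < h < i. The simplices of K, each written with vertices in increasing order, are:

  0-simplices (9): a, b, c, d, e, f, g, h, i
  1-simplices (27): ad, ae, af, ag, ah, ai, bc, bd, be, bg, bh, bi, ce, cf, cg, ch, ci, df, dg, dh, di, eg, eh, ei, fg, fh, fi
  2-simplices (18): adh, adi, aeg, aei, afg, afh, bcg, bci, bdg, bdh, beh, bei, ceg, ceh, cfh, cfi, dfg, dfi

giving chain groups C_0 ≅ Z^9, C_1 ≅ Z^27, C_2 ≅ Z^18.

Boundary ∂_1: C_1 → C_0 sends each edge [p,q] (with p < q) to q − p. For instance
  ∂di = i − d.
The 9×27 boundary matrix has rank 8 and Smith normal form diag(1,1,1,1,1,1,1,1).

∂_2: C_2 → C_1 sends each 2-simplex [p,q,r] to [q,r] − [p,r] + [p,q]. For instance
  ∂afg = fg − ag + af,
  ∂adi = di − ai + ad.
As a 27×18 matrix over Z this has rank 18, with invariant factors (1,1,1,1,1,1,1,1,1,1,1,1,1,1,1,1,1,2).

Now H_k = ker ∂_k / im ∂_{k+1}, so:

  H_0: rank C_0 − rank ∂_1 = 9 − 8 = 1, and the invariant factors of ∂_1 are all 1, so H_0 ≅ Z.
  H_1: rank ker ∂_1 − rank ∂_2 = (27 − 8) − 18 = 1, and ∂_2 has invariant factor 2 > 1, so H_1 ≅ Z ⊕ Z/2.
  H_2: rank ker ∂_2 − rank ∂_3 = (18 − 18) − 0 = 0, and there is no ∂_3, so H_2 ≅ 0.

As a check, the Euler characteristic is 9 − 27 + 18 = 0, which agrees with 1 − 1 + 0 = 0.
(K is a triangulation of the Klein bottle.)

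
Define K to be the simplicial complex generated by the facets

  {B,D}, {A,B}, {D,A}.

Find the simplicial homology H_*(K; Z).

Take the total order A < B < D on the vertex set. Then K (dimension 1) consists of the simplices:

  0-simplices (3): A, B, D
  1-simplices (3): AB, AD, BD

Hence C_0 ≅ Z^3, C_1 ≅ Z^3.

Boundary ∂_1: C_1 → C_0 maps an edge to its endpoints' difference, ∂[p,q] = q − p.
As a 3×3 matrix over Z this has rank 2, with invariant factors (1,1).

Computing H_k = (kernel of ∂_k) / (image of ∂_{k+1}):

  H_0: rank C_0 − rank ∂_1 = 3 − 2 = 1, and the invariant factors of ∂_1 are all 1, so H_0 ≅ Z.
  H_1: rank ker ∂_1 − rank ∂_2 = (3 − 2) − 0 = 1, and there is no ∂_2, so H_1 ≅ Z.

(K is a triangulation of the circle S^1.)

H_0 = Z,  H_1 = Z.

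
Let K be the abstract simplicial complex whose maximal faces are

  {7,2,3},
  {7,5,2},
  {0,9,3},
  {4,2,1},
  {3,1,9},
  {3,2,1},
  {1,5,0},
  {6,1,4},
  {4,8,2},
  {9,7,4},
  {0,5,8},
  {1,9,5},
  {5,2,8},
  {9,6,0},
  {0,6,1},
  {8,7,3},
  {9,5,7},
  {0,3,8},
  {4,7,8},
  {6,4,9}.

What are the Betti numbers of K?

b_0 = 1, b_1 = 1, b_2 = 0.

Take the total order 0 < 1 < 2 < 3 < 4 < 5 < 6 < 7 < 8 < 9 on the vertex set. Then K (dimension 2) consists of the simplices:

  0-simplices (10): [0], [1], [2], [3], [4], [5], [6], [7], [8], [9]
  1-simplices (30): (30 of them)
  2-simplices (20): (20 of them)

Hence C_0 ≅ Z^10, C_1 ≅ Z^30, C_2 ≅ Z^20.

∂_1: C_1 → C_0 is given by ∂[p,q] = [q] − [p].
As a 10×30 matrix over Z this has rank 9, with invariant factors (1,1,1,1,1,1,1,1,1).

The boundary map ∂_2: C_2 → C_1 maps a triangle to the signed sum of its edges. For instance
  ∂[3,7,8] = [7,8] − [3,8] + [3,7],
  ∂[4,7,9] = [7,9] − [4,9] + [4,7].
The resulting 30×20 matrix has rank 20, and its Smith normal form has invariant factors (1,1,1,1,1,1,1,1,1,1,1,1,1,1,1,1,1,1,1,2).

Computing H_k = (kernel of ∂_k) / (image of ∂_{k+1}):

  H_0: rank C_0 − rank ∂_1 = 10 − 9 = 1, and the invariant factors of ∂_1 are all 1, so H_0 = Z.
  H_1: rank ker ∂_1 − rank ∂_2 = (30 − 9) − 20 = 1, and ∂_2 has invariant factor 2 > 1, so H_1 = Z ⊕ Z/2.
  H_2: rank ker ∂_2 − rank ∂_3 = (20 − 20) − 0 = 0, and there is no ∂_3, so H_2 = 0.

Hence the Betti numbers are b_0 = 1, b_1 = 1, b_2 = 0.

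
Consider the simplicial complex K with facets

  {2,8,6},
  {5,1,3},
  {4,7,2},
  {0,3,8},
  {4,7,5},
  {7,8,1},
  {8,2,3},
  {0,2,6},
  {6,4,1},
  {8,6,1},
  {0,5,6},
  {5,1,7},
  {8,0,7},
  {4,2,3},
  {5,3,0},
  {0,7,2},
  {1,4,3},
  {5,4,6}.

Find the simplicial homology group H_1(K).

K has 9 vertices, 27 edges, 18 triangles.
rank ∂_1 = 8, rank ∂_2 = 18 ⇒ b_1 = 27 − 8 − 18 = 1; ∂_2 has invariant factor(s) [2] giving torsion. So H_1 = Z ⊕ Z/2Z.

H_1 = Z ⊕ Z/2Z.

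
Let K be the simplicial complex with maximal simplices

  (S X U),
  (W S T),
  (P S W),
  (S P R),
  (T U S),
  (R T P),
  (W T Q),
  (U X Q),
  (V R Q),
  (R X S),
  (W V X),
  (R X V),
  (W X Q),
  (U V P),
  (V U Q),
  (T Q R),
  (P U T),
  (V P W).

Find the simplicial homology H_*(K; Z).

H_0 = Z,  H_1 = Z ⊕ Z/2,  H_2 = 0.

Fix the vertex order P < Q < R < S < T < U < V < W < X and write every simplex with vertices in increasing order. Then dim K = 2 and the simplices of K are:

  0-simplices (9): P, Q, R, S, T, U, V, W, X
  1-simplices (27): PR, PS, PT, PU, PV, PW, QR, QT, QU, QV, QW, QX, RS, RT, RV, RX, ST, SU, SW, SX, TU, TW, UV, UX, VW, VX, WX
  2-simplices (18): PRS, PRT, PSW, PTU, PUV, PVW, QRT, QRV, QTW, QUV, QUX, QWX, RSX, RVX, STU, STW, SUX, VWX

giving chain groups C_0 ≅ Z^9, C_1 ≅ Z^27, C_2 ≅ Z^18.

∂_1: C_1 → C_0 sends each edge [p,q] (with p < q) to q − p. For instance
  ∂TU = U − T.
This gives a 9×27 integer matrix of rank 8; reducing to Smith normal form yields diagonal entries (1,1,1,1,1,1,1,1).

∂_2: C_2 → C_1 sends each 2-simplex [p,q,r] to [q,r] − [p,r] + [p,q]. For instance
  ∂QUV = UV − QV + QU,
  ∂QTW = TW − QW + QT.
The 27×18 boundary matrix has rank 18 and Smith normal form diag(1,1,1,1,1,1,1,1,1,1,1,1,1,1,1,1,1,2).

Computing H_k = (kernel of ∂_k) / (image of ∂_{k+1}):

  H_0: rank C_0 − rank ∂_1 = 9 − 8 = 1, and the invariant factors of ∂_1 are all 1, so H_0 = Z.
  H_1: rank ker ∂_1 − rank ∂_2 = (27 − 8) − 18 = 1, and ∂_2 has invariant factor 2 > 1, so H_1 = Z ⊕ Z/2.
  H_2: rank ker ∂_2 − rank ∂_3 = (18 − 18) − 0 = 0, and there is no ∂_3, so H_2 = 0.

As a check, the Euler characteristic is 9 − 27 + 18 = 0, which agrees with 1 − 1 + 0 = 0.
(K is a triangulation of the Klein bottle.)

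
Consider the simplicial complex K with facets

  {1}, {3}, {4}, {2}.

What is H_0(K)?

Fix the vertex order 1 < 2 < 3 < 4 and write every simplex with vertices in increasing order. Then dim K = 0 and the simplices of K are:

  0-simplices (4): [1], [2], [3], [4]

giving chain groups C_0 ≅ Z^4.

Reading off H_k = ker ∂_k / im ∂_{k+1}:

  H_0: rank C_0 − rank ∂_1 = 4 − 0 = 4, and there is no ∂_1, so H_0 ≅ Z^4.

H_0 ≅ Z^4.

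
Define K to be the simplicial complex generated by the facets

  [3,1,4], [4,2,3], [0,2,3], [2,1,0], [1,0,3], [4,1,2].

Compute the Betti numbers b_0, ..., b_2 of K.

b_0 = 1, b_1 = 0, b_2 = 1.

K has 5 vertices, 9 edges, 6 triangles.
rank ∂_0 = 0, rank ∂_1 = 4 ⇒ b_0 = 5 − 0 − 4 = 1; all invariant factors of ∂_1 are 1 so no torsion. So H_0 ≅ Z.
rank ∂_1 = 4, rank ∂_2 = 5 ⇒ b_1 = 9 − 4 − 5 = 0; all invariant factors of ∂_2 are 1 so no torsion. So H_1 ≅ 0.
rank ∂_2 = 5, rank ∂_3 = 0 ⇒ b_2 = 6 − 5 − 0 = 1. So H_2 ≅ Z.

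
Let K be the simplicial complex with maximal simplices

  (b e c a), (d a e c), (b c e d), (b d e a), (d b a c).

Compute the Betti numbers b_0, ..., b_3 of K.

Fix the vertex order a < b < c < d < e and write every simplex with vertices in increasing order. Then dim K = 3 and the simplices of K are:

  0-simplices (5): a, b, c, d, e
  1-simplices (10): ab, ac, ad, ae, bc, bd, be, cd, ce, de
  2-simplices (10): abc, abd, abe, acd, ace, ade, bcd, bce, bde, cde
  3-simplices (5): abcd, abce, abde, acde, bcde

giving chain groups C_0 ≅ Z^5, C_1 ≅ Z^10, C_2 ≅ Z^10, C_3 ≅ Z^5.

The boundary map ∂_1: C_1 → C_0 maps an edge to its endpoints' difference, ∂[p,q] = q − p.
This gives a 5×10 integer matrix of rank 4; reducing to Smith normal form yields diagonal entries (1,1,1,1).

Boundary ∂_2: C_2 → C_1 acts by ∂[p,q,r] = [q,r] − [p,r] + [p,q]. For instance
  ∂ade = de − ae + ad,
  ∂acd = cd − ad + ac.
This gives a 10×10 integer matrix of rank 6; reducing to Smith normal form yields diagonal entries (1,1,1,1,1,1).

The boundary map ∂_3: C_3 → C_2 sends each 3-simplex σ to the alternating sum Σ_i (−1)^i (σ with its i-th vertex removed). For instance
  ∂abcd = bcd − acd + abd − abc,
  ∂abde = bde − ade + abe − abd.
This gives a 10×5 integer matrix of rank 4; reducing to Smith normal form yields diagonal entries (1,1,1,1).

Computing H_k = (kernel of ∂_k) / (image of ∂_{k+1}):

  H_0: rank C_0 − rank ∂_1 = 5 − 4 = 1, and the invariant factors of ∂_1 are all 1, so H_0 ≅ Z.
  H_1: rank ker ∂_1 − rank ∂_2 = (10 − 4) − 6 = 0, and the invariant factors of ∂_2 are all 1, so H_1 ≅ 0.
  H_2: rank ker ∂_2 − rank ∂_3 = (10 − 6) − 4 = 0, and the invariant factors of ∂_3 are all 1, so H_2 ≅ 0.
  H_3: rank ker ∂_3 − rank ∂_4 = (5 − 4) − 0 = 1, and there is no ∂_4, so H_3 ≅ Z.

As a check, the Euler characteristic is 5 − 10 + 10 − 5 = 0, which agrees with 1 − 0 + 0 − 1 = 0.

Hence the Betti numbers are b_0 = 1, b_1 = 0, b_2 = 0, b_3 = 1.

b_0 = 1, b_1 = 0, b_2 = 0, b_3 = 1.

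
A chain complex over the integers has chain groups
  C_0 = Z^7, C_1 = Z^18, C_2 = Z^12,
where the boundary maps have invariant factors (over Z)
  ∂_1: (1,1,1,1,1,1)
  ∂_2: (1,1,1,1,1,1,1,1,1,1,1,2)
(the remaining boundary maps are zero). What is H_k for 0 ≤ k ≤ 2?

H_0: b_0 = 7 − 0 − 6 = 1; torsion from ∂_1 factors > 1: none. So H_0 ≅ Z.
H_1: b_1 = 18 − 6 − 12 = 0; torsion from ∂_2 factors > 1: [2]. So H_1 ≅ Z/2Z.
H_2: b_2 = 12 − 12 − 0 = 0; torsion from ∂_3 factors > 1: none. So H_2 ≅ 0.

H_0 ≅ Z,  H_1 ≅ Z/2Z,  H_2 = 0.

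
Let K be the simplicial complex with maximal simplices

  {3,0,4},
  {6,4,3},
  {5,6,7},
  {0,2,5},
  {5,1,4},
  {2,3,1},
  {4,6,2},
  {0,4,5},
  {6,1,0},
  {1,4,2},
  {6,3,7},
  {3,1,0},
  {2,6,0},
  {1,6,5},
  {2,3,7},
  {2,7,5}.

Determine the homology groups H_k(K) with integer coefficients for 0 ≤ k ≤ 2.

We work with the vertex ordering 0 < 1 < 2 < 3 < 4 < 5 < 6 < 7. The simplices of K, each written with vertices in increasing order, are:

  0-simplices (8): [0], [1], [2], [3], [4], [5], [6], [7]
  1-simplices (24): (24 of them)
  2-simplices (16): [0,1,3], [0,1,6], [0,2,5], [0,2,6], [0,3,4], [0,4,5], [1,2,3], [1,2,4], [1,4,5], [1,5,6], [2,3,7], [2,4,6], [2,5,7], [3,4,6], [3,6,7], [5,6,7]

giving chain groups C_0 ≅ Z^8, C_1 ≅ Z^24, C_2 ≅ Z^16.

The boundary map ∂_1: C_1 → C_0 sends each edge [p,q] (with p < q) to q − p. For instance
  ∂[0,3] = [3] − [0].
The 8×24 boundary matrix has rank 7 and Smith normal form diag(1,1,1,1,1,1,1).

∂_2: C_2 → C_1 sends each 2-simplex [p,q,r] to [q,r] − [p,r] + [p,q]. For instance
  ∂[3,4,6] = [4,6] − [3,6] + [3,4],
  ∂[2,4,6] = [4,6] − [2,6] + [2,4].
This gives a 24×16 integer matrix of rank 15; reducing to Smith normal form yields diagonal entries (1,1,1,1,1,1,1,1,1,1,1,1,1,1,1).

Reading off H_k = ker ∂_k / im ∂_{k+1}:

  H_0: rank C_0 − rank ∂_1 = 8 − 7 = 1, and the invariant factors of ∂_1 are all 1, so H_0 = Z.
  H_1: rank ker ∂_1 − rank ∂_2 = (24 − 7) − 15 = 2, and the invariant factors of ∂_2 are all 1, so H_1 = Z^2.
  H_2: rank ker ∂_2 − rank ∂_3 = (16 − 15) − 0 = 1, and there is no ∂_3, so H_2 = Z.

H_0 = Z,  H_1 = Z^2,  H_2 = Z.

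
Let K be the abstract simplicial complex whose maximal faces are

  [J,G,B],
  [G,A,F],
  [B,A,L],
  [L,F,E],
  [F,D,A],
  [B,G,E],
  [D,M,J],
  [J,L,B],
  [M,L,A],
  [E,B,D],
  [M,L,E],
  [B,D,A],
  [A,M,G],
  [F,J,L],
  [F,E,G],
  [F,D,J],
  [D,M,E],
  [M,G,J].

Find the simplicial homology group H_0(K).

We work with the vertex ordering A < B < D < E < F < G < J < L < M. The simplices of K, each written with vertices in increasing order, are:

  0-simplices (9): A, B, D, E, F, G, J, L, M
  1-simplices (27): AB, AD, AF, AG, AL, AM, BD, BE, BG, BJ, BL, DE, DF, DJ, DM, EF, EG, EL, EM, FG, FJ, FL, GJ, GM, JL, JM, LM
  2-simplices (18): ABD, ABL, ADF, AFG, AGM, ALM, BDE, BEG, BGJ, BJL, DEM, DFJ, DJM, EFG, EFL, ELM, FJL, GJM

giving chain groups C_0 ≅ Z^9, C_1 ≅ Z^27, C_2 ≅ Z^18.

∂_1: C_1 → C_0 sends each edge [p,q] (with p < q) to q − p. For instance
  ∂AM = M − A.
As a 9×27 matrix over Z this has rank 8, with invariant factors (1,1,1,1,1,1,1,1).

The boundary map ∂_2: C_2 → C_1 acts by ∂[p,q,r] = [q,r] − [p,r] + [p,q]. For instance
  ∂BJL = JL − BL + BJ,
  ∂EFG = FG − EG + EF.
The 27×18 boundary matrix has rank 17 and Smith normal form diag(1,1,1,1,1,1,1,1,1,1,1,1,1,1,1,1,1).

Computing H_k = (kernel of ∂_k) / (image of ∂_{k+1}):

  H_0: rank C_0 − rank ∂_1 = 9 − 8 = 1, and the invariant factors of ∂_1 are all 1, so H_0 ≅ Z.

H_0 ≅ Z.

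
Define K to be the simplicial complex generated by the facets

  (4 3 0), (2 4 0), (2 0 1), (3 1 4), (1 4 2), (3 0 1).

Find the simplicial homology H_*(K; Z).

H_0 = Z,  H_1 = 0,  H_2 = Z.

Take the total order 0 < 1 < 2 < 3 < 4 on the vertex set. Then K (dimension 2) consists of the simplices:

  0-simplices (5): [0], [1], [2], [3], [4]
  1-simplices (9): [0,1], [0,2], [0,3], [0,4], [1,2], [1,3], [1,4], [2,4], [3,4]
  2-simplices (6): [0,1,2], [0,1,3], [0,2,4], [0,3,4], [1,2,4], [1,3,4]

so the chain groups are C_0 ≅ Z^5, C_1 ≅ Z^9, C_2 ≅ Z^6.

The boundary map ∂_1: C_1 → C_0 sends each edge [p,q] (with p < q) to q − p. For instance
  ∂[0,1] = [1] − [0].
The resulting 5×9 matrix has rank 4, and its Smith normal form has invariant factors (1,1,1,1).

∂_2: C_2 → C_1 maps a triangle to the signed sum of its edges. For instance
  ∂[0,3,4] = [3,4] − [0,4] + [0,3],
  ∂[0,1,3] = [1,3] − [0,3] + [0,1].
The 9×6 boundary matrix has rank 5 and Smith normal form diag(1,1,1,1,1).

Now H_k = ker ∂_k / im ∂_{k+1}, so:

  H_0: rank C_0 − rank ∂_1 = 5 − 4 = 1, and the invariant factors of ∂_1 are all 1, so H_0 ≅ Z.
  H_1: rank ker ∂_1 − rank ∂_2 = (9 − 4) − 5 = 0, and the invariant factors of ∂_2 are all 1, so H_1 ≅ 0.
  H_2: rank ker ∂_2 − rank ∂_3 = (6 − 5) − 0 = 1, and there is no ∂_3, so H_2 ≅ Z.

(K is a triangulation of the 2-sphere S^2.)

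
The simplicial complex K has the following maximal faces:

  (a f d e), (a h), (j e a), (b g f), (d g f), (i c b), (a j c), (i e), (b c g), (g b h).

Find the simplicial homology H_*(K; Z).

K has 10 vertices, 22 edges, 11 triangles, 1 3-simplex.
rank ∂_0 = 0, rank ∂_1 = 9 ⇒ b_0 = 10 − 0 − 9 = 1; all invariant factors of ∂_1 are 1 so no torsion. So H_0 = Z.
rank ∂_1 = 9, rank ∂_2 = 10 ⇒ b_1 = 22 − 9 − 10 = 3; all invariant factors of ∂_2 are 1 so no torsion. So H_1 = Z^3.
rank ∂_2 = 10, rank ∂_3 = 1 ⇒ b_2 = 11 − 10 − 1 = 0; all invariant factors of ∂_3 are 1 so no torsion. So H_2 = 0.
rank ∂_3 = 1, rank ∂_4 = 0 ⇒ b_3 = 1 − 1 − 0 = 0. So H_3 = 0.

H_0 ≅ Z,  H_1 ≅ Z^3,  H_2 = 0,  H_3 = 0.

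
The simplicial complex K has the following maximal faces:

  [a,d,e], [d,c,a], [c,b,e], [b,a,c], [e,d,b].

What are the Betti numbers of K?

Order the vertices as a < b < c < d < e. Listing each simplex with vertices in this order, K has dimension 2 with simplices:

  0-simplices (5): a, b, c, d, e
  1-simplices (10): ab, ac, ad, ae, bc, bd, be, cd, ce, de
  2-simplices (5): abc, acd, ade, bce, bde

so the chain groups are C_0 ≅ Z^5, C_1 ≅ Z^10, C_2 ≅ Z^5.

∂_1: C_1 → C_0 sends each edge [p,q] (with p < q) to q − p. For instance
  ∂be = e − b.
As a 5×10 matrix over Z this has rank 4, with invariant factors (1,1,1,1).

The boundary map ∂_2: C_2 → C_1 acts by ∂[p,q,r] = [q,r] − [p,r] + [p,q]. For instance
  ∂bde = de − be + bd,
  ∂acd = cd − ad + ac.
The resulting 10×5 matrix has rank 5, and its Smith normal form has invariant factors (1,1,1,1,1).

From H_k ≅ ker(∂_k) / im(∂_{k+1}) we obtain:

  H_0: rank C_0 − rank ∂_1 = 5 − 4 = 1, and the invariant factors of ∂_1 are all 1, so H_0 ≅ Z.
  H_1: rank ker ∂_1 − rank ∂_2 = (10 − 4) − 5 = 1, and the invariant factors of ∂_2 are all 1, so H_1 ≅ Z.
  H_2: rank ker ∂_2 − rank ∂_3 = (5 − 5) − 0 = 0, and there is no ∂_3, so H_2 ≅ 0.

As a check, the Euler characteristic is 5 − 10 + 5 = 0, which agrees with 1 − 1 + 0 = 0.

Hence the Betti numbers are b_0 = 1, b_1 = 1, b_2 = 0.

b_0 = 1, b_1 = 1, b_2 = 0.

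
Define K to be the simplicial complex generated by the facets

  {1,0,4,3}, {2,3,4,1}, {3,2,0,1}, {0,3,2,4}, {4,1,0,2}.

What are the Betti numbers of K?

We work with the vertex ordering 0 < 1 < 2 < 3 < 4. The simplices of K, each written with vertices in increasing order, are:

  0-simplices (5): [0], [1], [2], [3], [4]
  1-simplices (10): [0,1], [0,2], [0,3], [0,4], [1,2], [1,3], [1,4], [2,3], [2,4], [3,4]
  2-simplices (10): [0,1,2], [0,1,3], [0,1,4], [0,2,3], [0,2,4], [0,3,4], [1,2,3], [1,2,4], [1,3,4], [2,3,4]
  3-simplices (5): [0,1,2,3], [0,1,2,4], [0,1,3,4], [0,2,3,4], [1,2,3,4]

so the chain groups are C_0 ≅ Z^5, C_1 ≅ Z^10, C_2 ≅ Z^10, C_3 ≅ Z^5.

Boundary ∂_1: C_1 → C_0 is given by ∂[p,q] = [q] − [p].
The 5×10 boundary matrix has rank 4 and Smith normal form diag(1,1,1,1).

The boundary map ∂_2: C_2 → C_1 acts by ∂[p,q,r] = [q,r] − [p,r] + [p,q]. For instance
  ∂[0,1,4] = [1,4] − [0,4] + [0,1],
  ∂[2,3,4] = [3,4] − [2,4] + [2,3].
The 10×10 boundary matrix has rank 6 and Smith normal form diag(1,1,1,1,1,1).

∂_3: C_3 → C_2 sends each 3-simplex σ to the alternating sum Σ_i (−1)^i (σ with its i-th vertex removed). For instance
  ∂[0,1,3,4] = [1,3,4] − [0,3,4] + [0,1,4] − [0,1,3],
  ∂[0,2,3,4] = [2,3,4] − [0,3,4] + [0,2,4] − [0,2,3].
As a 10×5 matrix over Z this has rank 4, with invariant factors (1,1,1,1).

From H_k ≅ ker(∂_k) / im(∂_{k+1}) we obtain:

  H_0: rank C_0 − rank ∂_1 = 5 − 4 = 1, and the invariant factors of ∂_1 are all 1, so H_0 = Z.
  H_1: rank ker ∂_1 − rank ∂_2 = (10 − 4) − 6 = 0, and the invariant factors of ∂_2 are all 1, so H_1 = 0.
  H_2: rank ker ∂_2 − rank ∂_3 = (10 − 6) − 4 = 0, and the invariant factors of ∂_3 are all 1, so H_2 = 0.
  H_3: rank ker ∂_3 − rank ∂_4 = (5 − 4) − 0 = 1, and there is no ∂_4, so H_3 = Z.

Hence the Betti numbers are b_0 = 1, b_1 = 0, b_2 = 0, b_3 = 1.

b_0 = 1, b_1 = 0, b_2 = 0, b_3 = 1.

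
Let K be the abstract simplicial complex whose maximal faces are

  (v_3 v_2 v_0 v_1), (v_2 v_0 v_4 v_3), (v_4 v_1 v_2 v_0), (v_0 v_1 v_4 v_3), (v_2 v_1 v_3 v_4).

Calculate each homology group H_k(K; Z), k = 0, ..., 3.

Take the total order v_0 < v_1 < v_2 < v_3 < v_4 on the vertex set. Then K (dimension 3) consists of the simplices:

  0-simplices (5): [v_0], [v_1], [v_2], [v_3], [v_4]
  1-simplices (10): [v_0,v_1], [v_0,v_2], [v_0,v_3], [v_0,v_4], [v_1,v_2], [v_1,v_3], [v_1,v_4], [v_2,v_3], [v_2,v_4], [v_3,v_4]
  2-simplices (10): [v_0,v_1,v_2], [v_0,v_1,v_3], [v_0,v_1,v_4], [v_0,v_2,v_3], [v_0,v_2,v_4], [v_0,v_3,v_4], [v_1,v_2,v_3], [v_1,v_2,v_4], [v_1,v_3,v_4], [v_2,v_3,v_4]
  3-simplices (5): [v_0,v_1,v_2,v_3], [v_0,v_1,v_2,v_4], [v_0,v_1,v_3,v_4], [v_0,v_2,v_3,v_4], [v_1,v_2,v_3,v_4]

Hence C_0 ≅ Z^5, C_1 ≅ Z^10, C_2 ≅ Z^10, C_3 ≅ Z^5.

The boundary map ∂_1: C_1 → C_0 sends each edge [p,q] (with p < q) to q − p.
As a 5×10 matrix over Z this has rank 4, with invariant factors (1,1,1,1).

The boundary map ∂_2: C_2 → C_1 acts by ∂[p,q,r] = [q,r] − [p,r] + [p,q]. For instance
  ∂[v_0,v_1,v_3] = [v_1,v_3] − [v_0,v_3] + [v_0,v_1],
  ∂[v_0,v_2,v_3] = [v_2,v_3] − [v_0,v_3] + [v_0,v_2].
As a 10×10 matrix over Z this has rank 6, with invariant factors (1,1,1,1,1,1).

Boundary ∂_3: C_3 → C_2 sends each 3-simplex σ to the alternating sum Σ_i (−1)^i (σ with its i-th vertex removed). For instance
  ∂[v_0,v_1,v_2,v_3] = [v_1,v_2,v_3] − [v_0,v_2,v_3] + [v_0,v_1,v_3] − [v_0,v_1,v_2],
  ∂[v_0,v_1,v_2,v_4] = [v_1,v_2,v_4] − [v_0,v_2,v_4] + [v_0,v_1,v_4] − [v_0,v_1,v_2].
As a 10×5 matrix over Z this has rank 4, with invariant factors (1,1,1,1).

Computing H_k = (kernel of ∂_k) / (image of ∂_{k+1}):

  H_0: rank C_0 − rank ∂_1 = 5 − 4 = 1, and the invariant factors of ∂_1 are all 1, so H_0 ≅ Z.
  H_1: rank ker ∂_1 − rank ∂_2 = (10 − 4) − 6 = 0, and the invariant factors of ∂_2 are all 1, so H_1 ≅ 0.
  H_2: rank ker ∂_2 − rank ∂_3 = (10 − 6) − 4 = 0, and the invariant factors of ∂_3 are all 1, so H_2 ≅ 0.
  H_3: rank ker ∂_3 − rank ∂_4 = (5 − 4) − 0 = 1, and there is no ∂_4, so H_3 ≅ Z.

As a check, the Euler characteristic is 5 − 10 + 10 − 5 = 0, which agrees with 1 − 0 + 0 − 1 = 0.
(K is a triangulation of the 3-sphere S^3.)

H_0 ≅ Z,  H_1 = 0,  H_2 = 0,  H_3 ≅ Z.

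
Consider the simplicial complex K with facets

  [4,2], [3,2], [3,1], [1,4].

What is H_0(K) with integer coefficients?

K has 4 vertices, 4 edges.
rank ∂_0 = 0, rank ∂_1 = 3 ⇒ b_0 = 4 − 0 − 3 = 1; all invariant factors of ∂_1 are 1 so no torsion. So H_0 ≅ Z.

H_0 = Z.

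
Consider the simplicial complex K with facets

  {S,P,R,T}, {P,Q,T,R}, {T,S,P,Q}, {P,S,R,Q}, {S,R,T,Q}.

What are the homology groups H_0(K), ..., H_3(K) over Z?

Take the total order P < Q < R < S < T on the vertex set. Then K (dimension 3) consists of the simplices:

  0-simplices (5): P, Q, R, S, T
  1-simplices (10): PQ, PR, PS, PT, QR, QS, QT, RS, RT, ST
  2-simplices (10): PQR, PQS, PQT, PRS, PRT, PST, QRS, QRT, QST, RST
  3-simplices (5): PQRS, PQRT, PQST, PRST, QRST

Hence C_0 ≅ Z^5, C_1 ≅ Z^10, C_2 ≅ Z^10, C_3 ≅ Z^5.

The boundary map ∂_1: C_1 → C_0 is given by ∂[p,q] = [q] − [p]. For instance
  ∂RS = S − R.
As a 5×10 matrix over Z this has rank 4, with invariant factors (1,1,1,1).

∂_2: C_2 → C_1 sends each 2-simplex [p,q,r] to [q,r] − [p,r] + [p,q]. For instance
  ∂QRT = RT − QT + QR,
  ∂PQT = QT − PT + PQ.
As a 10×10 matrix over Z this has rank 6, with invariant factors (1,1,1,1,1,1).

Boundary ∂_3: C_3 → C_2 sends each 3-simplex σ to the alternating sum Σ_i (−1)^i (σ with its i-th vertex removed). For instance
  ∂PQRS = QRS − PRS + PQS − PQR,
  ∂PRST = RST − PST + PRT − PRS.
As a 10×5 matrix over Z this has rank 4, with invariant factors (1,1,1,1).

Computing H_k = (kernel of ∂_k) / (image of ∂_{k+1}):

  H_0: rank C_0 − rank ∂_1 = 5 − 4 = 1, and the invariant factors of ∂_1 are all 1, so H_0 ≅ Z.
  H_1: rank ker ∂_1 − rank ∂_2 = (10 − 4) − 6 = 0, and the invariant factors of ∂_2 are all 1, so H_1 ≅ 0.
  H_2: rank ker ∂_2 − rank ∂_3 = (10 − 6) − 4 = 0, and the invariant factors of ∂_3 are all 1, so H_2 ≅ 0.
  H_3: rank ker ∂_3 − rank ∂_4 = (5 − 4) − 0 = 1, and there is no ∂_4, so H_3 ≅ Z.

(K is a triangulation of the 3-sphere S^3.)

H_0 ≅ Z,  H_1 = 0,  H_2 = 0,  H_3 ≅ Z.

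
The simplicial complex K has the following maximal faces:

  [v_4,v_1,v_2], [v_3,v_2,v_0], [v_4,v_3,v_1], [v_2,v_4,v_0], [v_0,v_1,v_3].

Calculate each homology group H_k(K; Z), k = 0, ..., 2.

Order the vertices as v_0 < v_1 < v_2 < v_3 < v_4. Listing each simplex with vertices in this order, K has dimension 2 with simplices:

  0-simplices (5): [v_0], [v_1], [v_2], [v_3], [v_4]
  1-simplices (10): [v_0,v_1], [v_0,v_2], [v_0,v_3], [v_0,v_4], [v_1,v_2], [v_1,v_3], [v_1,v_4], [v_2,v_3], [v_2,v_4], [v_3,v_4]
  2-simplices (5): [v_0,v_1,v_3], [v_0,v_2,v_3], [v_0,v_2,v_4], [v_1,v_2,v_4], [v_1,v_3,v_4]

so the chain groups are C_0 ≅ Z^5, C_1 ≅ Z^10, C_2 ≅ Z^5.

Boundary ∂_1: C_1 → C_0 maps an edge to its endpoints' difference, ∂[p,q] = q − p.
This gives a 5×10 integer matrix of rank 4; reducing to Smith normal form yields diagonal entries (1,1,1,1).

The boundary map ∂_2: C_2 → C_1 sends each 2-simplex [p,q,r] to [q,r] − [p,r] + [p,q]. For instance
  ∂[v_1,v_3,v_4] = [v_3,v_4] − [v_1,v_4] + [v_1,v_3],
  ∂[v_1,v_2,v_4] = [v_2,v_4] − [v_1,v_4] + [v_1,v_2].
The resulting 10×5 matrix has rank 5, and its Smith normal form has invariant factors (1,1,1,1,1).

From H_k ≅ ker(∂_k) / im(∂_{k+1}) we obtain:

  H_0: rank C_0 − rank ∂_1 = 5 − 4 = 1, and the invariant factors of ∂_1 are all 1, so H_0 = Z.
  H_1: rank ker ∂_1 − rank ∂_2 = (10 − 4) − 5 = 1, and the invariant factors of ∂_2 are all 1, so H_1 = Z.
  H_2: rank ker ∂_2 − rank ∂_3 = (5 − 5) − 0 = 0, and there is no ∂_3, so H_2 = 0.

(K is a triangulation of the Möbius band.)

H_0 = Z,  H_1 = Z,  H_2 = 0.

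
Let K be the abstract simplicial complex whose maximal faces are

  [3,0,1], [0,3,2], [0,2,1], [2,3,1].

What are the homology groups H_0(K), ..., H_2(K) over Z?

Take the total order 0 < 1 < 2 < 3 on the vertex set. Then K (dimension 2) consists of the simplices:

  0-simplices (4): [0], [1], [2], [3]
  1-simplices (6): [0,1], [0,2], [0,3], [1,2], [1,3], [2,3]
  2-simplices (4): [0,1,2], [0,1,3], [0,2,3], [1,2,3]

giving chain groups C_0 ≅ Z^4, C_1 ≅ Z^6, C_2 ≅ Z^4.

Boundary ∂_1: C_1 → C_0 maps an edge to its endpoints' difference, ∂[p,q] = q − p. For instance
  ∂[0,3] = [3] − [0].
The 4×6 boundary matrix has rank 3 and Smith normal form diag(1,1,1).

The boundary map ∂_2: C_2 → C_1 sends each 2-simplex [p,q,r] to [q,r] − [p,r] + [p,q]. For instance
  ∂[1,2,3] = [2,3] − [1,3] + [1,2],
  ∂[0,2,3] = [2,3] − [0,3] + [0,2].
The resulting 6×4 matrix has rank 3, and its Smith normal form has invariant factors (1,1,1).

Computing H_k = (kernel of ∂_k) / (image of ∂_{k+1}):

  H_0: rank C_0 − rank ∂_1 = 4 − 3 = 1, and the invariant factors of ∂_1 are all 1, so H_0 = Z.
  H_1: rank ker ∂_1 − rank ∂_2 = (6 − 3) − 3 = 0, and the invariant factors of ∂_2 are all 1, so H_1 = 0.
  H_2: rank ker ∂_2 − rank ∂_3 = (4 − 3) − 0 = 1, and there is no ∂_3, so H_2 = Z.

H_0 = Z,  H_1 = 0,  H_2 = Z.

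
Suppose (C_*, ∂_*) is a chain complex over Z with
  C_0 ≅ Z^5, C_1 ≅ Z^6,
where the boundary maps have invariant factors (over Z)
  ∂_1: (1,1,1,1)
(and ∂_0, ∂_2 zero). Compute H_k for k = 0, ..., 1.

H_0 ≅ Z,  H_1 ≅ Z^2.

H_0: b_0 = 5 − 0 − 4 = 1; torsion from ∂_1 factors > 1: none. So H_0 ≅ Z.
H_1: b_1 = 6 − 4 − 0 = 2; torsion from ∂_2 factors > 1: none. So H_1 ≅ Z^2.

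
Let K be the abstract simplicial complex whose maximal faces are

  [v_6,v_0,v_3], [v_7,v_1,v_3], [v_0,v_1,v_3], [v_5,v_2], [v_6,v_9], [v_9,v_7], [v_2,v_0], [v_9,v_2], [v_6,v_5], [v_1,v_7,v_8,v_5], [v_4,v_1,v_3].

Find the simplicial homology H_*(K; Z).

H_0 = Z,  H_1 = Z^4,  H_2 = 0,  H_3 = 0.

Take the total order v_0 < v_1 < v_2 < v_3 < v_4 < v_5 < v_6 < v_7 < v_8 < v_9 on the vertex set. Then K (dimension 3) consists of the simplices:

  0-simplices (10): [v_0], [v_1], [v_2], [v_3], [v_4], [v_5], [v_6], [v_7], [v_8], [v_9]
  1-simplices (20): (20 of them)
  2-simplices (8): [v_0,v_1,v_3], [v_0,v_3,v_6], [v_1,v_3,v_4], [v_1,v_3,v_7], [v_1,v_5,v_7], [v_1,v_5,v_8], [v_1,v_7,v_8], [v_5,v_7,v_8]
  3-simplices (1): [v_1,v_5,v_7,v_8]

so the chain groups are C_0 ≅ Z^10, C_1 ≅ Z^20, C_2 ≅ Z^8, C_3 ≅ Z^1.

Boundary ∂_1: C_1 → C_0 sends each edge [p,q] (with p < q) to q − p.
The 10×20 boundary matrix has rank 9 and Smith normal form diag(1,1,1,1,1,1,1,1,1).

Boundary ∂_2: C_2 → C_1 acts by ∂[p,q,r] = [q,r] − [p,r] + [p,q]. For instance
  ∂[v_1,v_3,v_4] = [v_3,v_4] − [v_1,v_4] + [v_1,v_3],
  ∂[v_1,v_3,v_7] = [v_3,v_7] − [v_1,v_7] + [v_1,v_3].
The 20×8 boundary matrix has rank 7 and Smith normal form diag(1,1,1,1,1,1,1).

Boundary ∂_3: C_3 → C_2 sends each 3-simplex σ to the alternating sum Σ_i (−1)^i (σ with its i-th vertex removed). For instance
  ∂[v_1,v_5,v_7,v_8] = [v_5,v_7,v_8] − [v_1,v_7,v_8] + [v_1,v_5,v_8] − [v_1,v_5,v_7].
The resulting 8×1 matrix has rank 1, and its Smith normal form has invariant factors (1).

Reading off H_k = ker ∂_k / im ∂_{k+1}:

  H_0: rank C_0 − rank ∂_1 = 10 − 9 = 1, and the invariant factors of ∂_1 are all 1, so H_0 = Z.
  H_1: rank ker ∂_1 − rank ∂_2 = (20 − 9) − 7 = 4, and the invariant factors of ∂_2 are all 1, so H_1 = Z^4.
  H_2: rank ker ∂_2 − rank ∂_3 = (8 − 7) − 1 = 0, and the invariant factors of ∂_3 are all 1, so H_2 = 0.
  H_3: rank ker ∂_3 − rank ∂_4 = (1 − 1) − 0 = 0, and there is no ∂_4, so H_3 = 0.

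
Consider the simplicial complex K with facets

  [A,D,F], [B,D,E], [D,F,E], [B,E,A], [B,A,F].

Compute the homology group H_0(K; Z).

Order the vertices as A < B < D < E < F. Listing each simplex with vertices in this order, K has dimension 2 with simplices:

  0-simplices (5): A, B, D, E, F
  1-simplices (10): AB, AD, AE, AF, BD, BE, BF, DE, DF, EF
  2-simplices (5): ABE, ABF, ADF, BDE, DEF

giving chain groups C_0 ≅ Z^5, C_1 ≅ Z^10, C_2 ≅ Z^5.

Boundary ∂_1: C_1 → C_0 sends each edge [p,q] (with p < q) to q − p. For instance
  ∂BF = F − B.
The resulting 5×10 matrix has rank 4, and its Smith normal form has invariant factors (1,1,1,1).

∂_2: C_2 → C_1 maps a triangle to the signed sum of its edges. For instance
  ∂DEF = EF − DF + DE,
  ∂ADF = DF − AF + AD.
This gives a 10×5 integer matrix of rank 5; reducing to Smith normal form yields diagonal entries (1,1,1,1,1).

From H_k ≅ ker(∂_k) / im(∂_{k+1}) we obtain:

  H_0: rank C_0 − rank ∂_1 = 5 − 4 = 1, and the invariant factors of ∂_1 are all 1, so H_0 = Z.

H_0 = Z.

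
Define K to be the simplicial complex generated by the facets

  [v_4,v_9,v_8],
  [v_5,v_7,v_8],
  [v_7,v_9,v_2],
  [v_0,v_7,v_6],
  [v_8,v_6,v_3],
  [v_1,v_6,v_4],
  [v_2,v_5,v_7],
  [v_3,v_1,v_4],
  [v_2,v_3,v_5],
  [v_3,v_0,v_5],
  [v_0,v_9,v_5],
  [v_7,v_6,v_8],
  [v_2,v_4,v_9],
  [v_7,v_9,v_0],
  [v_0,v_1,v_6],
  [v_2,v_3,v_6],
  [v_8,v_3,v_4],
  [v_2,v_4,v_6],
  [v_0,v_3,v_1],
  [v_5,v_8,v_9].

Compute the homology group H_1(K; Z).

We work with the vertex ordering v_0 < v_1 < v_2 < v_3 < v_4 < v_5 < v_6 < v_7 < v_8 < v_9. The simplices of K, each written with vertices in increasing order, are:

  0-simplices (10): [v_0], [v_1], [v_2], [v_3], [v_4], [v_5], [v_6], [v_7], [v_8], [v_9]
  1-simplices (30): (30 of them)
  2-simplices (20): (20 of them)

giving chain groups C_0 ≅ Z^10, C_1 ≅ Z^30, C_2 ≅ Z^20.

The boundary map ∂_1: C_1 → C_0 is given by ∂[p,q] = [q] − [p]. For instance
  ∂[v_2,v_7] = [v_7] − [v_2].
The 10×30 boundary matrix has rank 9 and Smith normal form diag(1,1,1,1,1,1,1,1,1).

The boundary map ∂_2: C_2 → C_1 acts by ∂[p,q,r] = [q,r] − [p,r] + [p,q]. For instance
  ∂[v_6,v_7,v_8] = [v_7,v_8] − [v_6,v_8] + [v_6,v_7],
  ∂[v_0,v_3,v_5] = [v_3,v_5] − [v_0,v_5] + [v_0,v_3].
The 30×20 boundary matrix has rank 20 and Smith normal form diag(1,1,1,1,1,1,1,1,1,1,1,1,1,1,1,1,1,1,1,2).

From H_k ≅ ker(∂_k) / im(∂_{k+1}) we obtain:

  H_1: rank ker ∂_1 − rank ∂_2 = (30 − 9) − 20 = 1, and ∂_2 has invariant factor 2 > 1, so H_1 ≅ Z ⊕ Z_2.

H_1 ≅ Z ⊕ Z_2.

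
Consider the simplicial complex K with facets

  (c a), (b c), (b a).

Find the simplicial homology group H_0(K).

Order the vertices as a < b < c. Listing each simplex with vertices in this order, K has dimension 1 with simplices:

  0-simplices (3): a, b, c
  1-simplices (3): ab, ac, bc

so the chain groups are C_0 ≅ Z^3, C_1 ≅ Z^3.

∂_1: C_1 → C_0 is given by ∂[p,q] = [q] − [p]. For instance
  ∂ab = b − a.
The 3×3 boundary matrix has rank 2 and Smith normal form diag(1,1).

Now H_k = ker ∂_k / im ∂_{k+1}, so:

  H_0: rank C_0 − rank ∂_1 = 3 − 2 = 1, and the invariant factors of ∂_1 are all 1, so H_0 ≅ Z.

H_0 = Z.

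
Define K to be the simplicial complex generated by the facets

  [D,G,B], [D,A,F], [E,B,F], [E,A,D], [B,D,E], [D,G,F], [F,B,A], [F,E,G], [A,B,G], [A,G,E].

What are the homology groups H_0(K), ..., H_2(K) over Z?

Order the vertices as A < B < D < E < F < G. Listing each simplex with vertices in this order, K has dimension 2 with simplices:

  0-simplices (6): A, B, D, E, F, G
  1-simplices (15): AB, AD, AE, AF, AG, BD, BE, BF, BG, DE, DF, DG, EF, EG, FG
  2-simplices (10): ABF, ABG, ADE, ADF, AEG, BDE, BDG, BEF, DFG, EFG

so the chain groups are C_0 ≅ Z^6, C_1 ≅ Z^15, C_2 ≅ Z^10.

Boundary ∂_1: C_1 → C_0 sends each edge [p,q] (with p < q) to q − p.
The 6×15 boundary matrix has rank 5 and Smith normal form diag(1,1,1,1,1).

The boundary map ∂_2: C_2 → C_1 maps a triangle to the signed sum of its edges. For instance
  ∂ADE = DE − AE + AD,
  ∂ADF = DF − AF + AD.
The 15×10 boundary matrix has rank 10 and Smith normal form diag(1,1,1,1,1,1,1,1,1,2).

Reading off H_k = ker ∂_k / im ∂_{k+1}:

  H_0: rank C_0 − rank ∂_1 = 6 − 5 = 1, and the invariant factors of ∂_1 are all 1, so H_0 ≅ Z.
  H_1: rank ker ∂_1 − rank ∂_2 = (15 − 5) − 10 = 0, and ∂_2 has invariant factor 2 > 1, so H_1 ≅ Z/2Z.
  H_2: rank ker ∂_2 − rank ∂_3 = (10 − 10) − 0 = 0, and there is no ∂_3, so H_2 ≅ 0.

As a check, the Euler characteristic is 6 − 15 + 10 = 1, which agrees with 1 − 0 + 0 = 1.

H_0 = Z,  H_1 = Z/2Z,  H_2 = 0.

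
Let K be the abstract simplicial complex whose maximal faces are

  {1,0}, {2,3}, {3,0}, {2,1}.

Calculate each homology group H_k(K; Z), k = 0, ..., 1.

H_0 = Z,  H_1 = Z.

Order the vertices as 0 < 1 < 2 < 3. Listing each simplex with vertices in this order, K has dimension 1 with simplices:

  0-simplices (4): [0], [1], [2], [3]
  1-simplices (4): [0,1], [0,3], [1,2], [2,3]

so the chain groups are C_0 ≅ Z^4, C_1 ≅ Z^4.

Boundary ∂_1: C_1 → C_0 maps an edge to its endpoints' difference, ∂[p,q] = q − p.
As a 4×4 matrix over Z this has rank 3, with invariant factors (1,1,1).

Computing H_k = (kernel of ∂_k) / (image of ∂_{k+1}):

  H_0: rank C_0 − rank ∂_1 = 4 − 3 = 1, and the invariant factors of ∂_1 are all 1, so H_0 ≅ Z.
  H_1: rank ker ∂_1 − rank ∂_2 = (4 − 3) − 0 = 1, and there is no ∂_2, so H_1 ≅ Z.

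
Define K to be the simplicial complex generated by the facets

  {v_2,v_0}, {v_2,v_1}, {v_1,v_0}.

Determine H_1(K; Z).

H_1 ≅ Z.

Fix the vertex order v_0 < v_1 < v_2 and write every simplex with vertices in increasing order. Then dim K = 1 and the simplices of K are:

  0-simplices (3): [v_0], [v_1], [v_2]
  1-simplices (3): [v_0,v_1], [v_0,v_2], [v_1,v_2]

Hence C_0 ≅ Z^3, C_1 ≅ Z^3.

∂_1: C_1 → C_0 maps an edge to its endpoints' difference, ∂[p,q] = q − p. For instance
  ∂[v_0,v_1] = [v_1] − [v_0].
The resulting 3×3 matrix has rank 2, and its Smith normal form has invariant factors (1,1).

Reading off H_k = ker ∂_k / im ∂_{k+1}:

  H_1: rank ker ∂_1 − rank ∂_2 = (3 − 2) − 0 = 1, and there is no ∂_2, so H_1 ≅ Z.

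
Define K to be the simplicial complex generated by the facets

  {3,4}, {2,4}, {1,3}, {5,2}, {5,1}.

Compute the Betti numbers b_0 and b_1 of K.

Fix the vertex order 1 < 2 < 3 < 4 < 5 and write every simplex with vertices in increasing order. Then dim K = 1 and the simplices of K are:

  0-simplices (5): [1], [2], [3], [4], [5]
  1-simplices (5): [1,3], [1,5], [2,4], [2,5], [3,4]

giving chain groups C_0 ≅ Z^5, C_1 ≅ Z^5.

Boundary ∂_1: C_1 → C_0 maps an edge to its endpoints' difference, ∂[p,q] = q − p.
As a 5×5 matrix over Z this has rank 4, with invariant factors (1,1,1,1).

Reading off H_k = ker ∂_k / im ∂_{k+1}:

  H_0: rank C_0 − rank ∂_1 = 5 − 4 = 1, and the invariant factors of ∂_1 are all 1, so H_0 = Z.
  H_1: rank ker ∂_1 − rank ∂_2 = (5 − 4) − 0 = 1, and there is no ∂_2, so H_1 = Z.

Hence the Betti numbers are b_0 = 1, b_1 = 1.

b_0 = 1, b_1 = 1.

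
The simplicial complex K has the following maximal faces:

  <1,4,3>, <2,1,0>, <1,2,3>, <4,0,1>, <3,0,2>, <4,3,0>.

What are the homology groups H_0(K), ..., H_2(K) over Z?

H_0 ≅ Z,  H_1 = 0,  H_2 ≅ Z.

Order the vertices as 0 < 1 < 2 < 3 < 4. Listing each simplex with vertices in this order, K has dimension 2 with simplices:

  0-simplices (5): [0], [1], [2], [3], [4]
  1-simplices (9): [0,1], [0,2], [0,3], [0,4], [1,2], [1,3], [1,4], [2,3], [3,4]
  2-simplices (6): [0,1,2], [0,1,4], [0,2,3], [0,3,4], [1,2,3], [1,3,4]

so the chain groups are C_0 ≅ Z^5, C_1 ≅ Z^9, C_2 ≅ Z^6.

The boundary map ∂_1: C_1 → C_0 maps an edge to its endpoints' difference, ∂[p,q] = q − p.
This gives a 5×9 integer matrix of rank 4; reducing to Smith normal form yields diagonal entries (1,1,1,1).

Boundary ∂_2: C_2 → C_1 sends each 2-simplex [p,q,r] to [q,r] − [p,r] + [p,q]. For instance
  ∂[1,3,4] = [3,4] − [1,4] + [1,3],
  ∂[0,3,4] = [3,4] − [0,4] + [0,3].
The resulting 9×6 matrix has rank 5, and its Smith normal form has invariant factors (1,1,1,1,1).

Computing H_k = (kernel of ∂_k) / (image of ∂_{k+1}):

  H_0: rank C_0 − rank ∂_1 = 5 − 4 = 1, and the invariant factors of ∂_1 are all 1, so H_0 = Z.
  H_1: rank ker ∂_1 − rank ∂_2 = (9 − 4) − 5 = 0, and the invariant factors of ∂_2 are all 1, so H_1 = 0.
  H_2: rank ker ∂_2 − rank ∂_3 = (6 − 5) − 0 = 1, and there is no ∂_3, so H_2 = Z.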